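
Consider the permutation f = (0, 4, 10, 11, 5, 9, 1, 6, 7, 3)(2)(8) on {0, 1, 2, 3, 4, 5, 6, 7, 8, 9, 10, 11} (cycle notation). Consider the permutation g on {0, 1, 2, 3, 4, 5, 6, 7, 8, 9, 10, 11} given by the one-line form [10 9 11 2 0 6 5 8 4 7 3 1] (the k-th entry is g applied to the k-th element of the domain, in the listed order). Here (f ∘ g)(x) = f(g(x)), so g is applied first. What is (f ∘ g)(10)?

g(10) = 3, then f(3) = 0; composing gives (f ∘ g)(10) = 0.

0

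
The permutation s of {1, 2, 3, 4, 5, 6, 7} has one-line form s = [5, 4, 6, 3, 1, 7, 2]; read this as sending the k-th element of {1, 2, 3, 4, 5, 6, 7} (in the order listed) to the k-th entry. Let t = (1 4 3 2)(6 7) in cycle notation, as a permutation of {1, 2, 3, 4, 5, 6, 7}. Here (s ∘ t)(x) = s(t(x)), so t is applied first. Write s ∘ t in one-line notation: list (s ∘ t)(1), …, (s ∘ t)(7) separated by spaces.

3 5 4 6 1 2 7

Chase each element through t then s: 1 → 4 → 3; 2 → 1 → 5; 3 → 2 → 4; 4 → 3 → 6; 5 → 5 → 1; 6 → 7 → 2; 7 → 6 → 7.
Collecting the images, s ∘ t = [3 5 4 6 1 2 7].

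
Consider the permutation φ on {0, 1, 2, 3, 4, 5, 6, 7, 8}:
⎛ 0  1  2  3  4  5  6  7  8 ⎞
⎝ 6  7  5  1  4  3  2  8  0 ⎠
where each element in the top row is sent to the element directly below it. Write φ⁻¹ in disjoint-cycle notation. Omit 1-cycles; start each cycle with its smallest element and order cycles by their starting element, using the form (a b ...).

(0 8 7 1 3 5 2 6)

First write φ in disjoint cycles: (0 6 2 5 3 1 7 8).
The inverse reverses every cycle; in canonical form, φ⁻¹ = (0 8 7 1 3 5 2 6).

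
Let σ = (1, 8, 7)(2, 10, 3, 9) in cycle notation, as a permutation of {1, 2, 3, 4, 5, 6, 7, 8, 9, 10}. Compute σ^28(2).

2

2 lies in the 4-cycle (2, 10, 3, 9).
On a 4-cycle, σ^4 is the identity, so σ^28 = σ^0 there (28 ≡ 0 mod 4).
So σ^28(2) = 2.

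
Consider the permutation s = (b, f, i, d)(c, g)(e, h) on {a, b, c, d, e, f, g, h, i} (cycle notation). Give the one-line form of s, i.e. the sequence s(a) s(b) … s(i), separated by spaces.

Each element maps to the next entry in its cycle (wrapping to the front): a→a, b→f, c→g, d→b, e→h, f→i, g→c, h→e, i→d.
So the one-line form is a f g b h i c e d.

a f g b h i c e d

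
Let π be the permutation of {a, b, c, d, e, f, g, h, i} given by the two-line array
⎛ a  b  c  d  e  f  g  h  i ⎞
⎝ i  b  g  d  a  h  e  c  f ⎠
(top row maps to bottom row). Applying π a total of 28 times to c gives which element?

c

Tracing c → g → … returns to c after 7 steps, so c lies in a 7-cycle (a, i, f, h, c, g, e).
Since the cycle has length 7, π^28 acts on it the same as π^0 (28 mod 7 = 0).
So π^28(c) = c.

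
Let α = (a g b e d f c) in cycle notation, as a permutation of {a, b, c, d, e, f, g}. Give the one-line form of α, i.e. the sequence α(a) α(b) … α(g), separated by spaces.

g e a f d c b

Reading each image from the cycles: a↦g, b↦e, c↦a, d↦f, e↦d, f↦c, g↦b.
Listing these in domain order gives g e a f d c b.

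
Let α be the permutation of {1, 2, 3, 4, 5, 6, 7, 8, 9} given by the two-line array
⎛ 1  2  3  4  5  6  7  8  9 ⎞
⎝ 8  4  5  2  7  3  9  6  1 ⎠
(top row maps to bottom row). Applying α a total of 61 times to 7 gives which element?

3

Tracing 7 → 9 → … returns to 7 after 7 steps, so 7 lies in a 7-cycle (1 8 6 3 5 7 9).
On a 7-cycle, α^7 is the identity, so α^61 = α^5 there (61 ≡ 5 mod 7).
Stepping 5 places around the cycle: 7 → 9 → 1 → 8 → 6 → 3.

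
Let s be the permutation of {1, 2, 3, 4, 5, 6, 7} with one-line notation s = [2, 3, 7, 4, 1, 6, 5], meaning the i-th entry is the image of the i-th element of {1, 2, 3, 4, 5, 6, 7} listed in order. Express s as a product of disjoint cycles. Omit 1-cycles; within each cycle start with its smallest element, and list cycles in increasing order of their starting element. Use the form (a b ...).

From 1: 1 → 2 → 3 → 7 → 5 → 1, closing the cycle (1 2 3 7 5).
Repeating from the next unused element and collecting all non-trivial cycles gives (1 2 3 7 5).

(1 2 3 7 5)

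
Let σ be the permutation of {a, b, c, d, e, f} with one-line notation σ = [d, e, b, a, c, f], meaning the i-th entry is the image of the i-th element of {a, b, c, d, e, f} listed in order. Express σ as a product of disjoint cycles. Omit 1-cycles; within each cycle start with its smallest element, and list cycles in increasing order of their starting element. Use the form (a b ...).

(a d)(b e c)

Start at a and follow images: a → d → a, giving the cycle (a d).
Repeating from the next unused element and collecting all non-trivial cycles gives (a d)(b e c).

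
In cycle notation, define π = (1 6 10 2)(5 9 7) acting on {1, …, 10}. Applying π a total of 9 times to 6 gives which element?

10

6 lies in the 4-cycle (1 6 10 2).
Since the cycle has length 4, π^9 acts on it the same as π^1 (9 mod 4 = 1).
Advancing 1 step from 6: 6 → 10.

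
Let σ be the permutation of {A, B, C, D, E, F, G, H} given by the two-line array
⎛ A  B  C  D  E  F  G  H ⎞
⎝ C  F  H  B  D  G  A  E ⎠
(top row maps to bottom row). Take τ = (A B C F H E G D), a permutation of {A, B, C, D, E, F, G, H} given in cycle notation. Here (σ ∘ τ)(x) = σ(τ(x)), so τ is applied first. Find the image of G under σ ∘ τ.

B

(σ ∘ τ)(G) = σ(τ(G)). τ(G) = D, then σ(D) = B. So (σ ∘ τ)(G) = B.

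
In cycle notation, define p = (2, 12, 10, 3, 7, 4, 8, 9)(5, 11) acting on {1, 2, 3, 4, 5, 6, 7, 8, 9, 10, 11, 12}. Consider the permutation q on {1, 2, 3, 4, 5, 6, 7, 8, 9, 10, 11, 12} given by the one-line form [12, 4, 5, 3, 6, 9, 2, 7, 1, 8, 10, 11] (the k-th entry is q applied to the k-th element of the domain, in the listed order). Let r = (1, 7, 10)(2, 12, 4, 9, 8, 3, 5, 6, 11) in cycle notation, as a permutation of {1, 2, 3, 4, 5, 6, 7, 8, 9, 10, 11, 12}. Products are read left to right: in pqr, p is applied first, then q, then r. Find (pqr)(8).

7

(pqr)(8) = r(q(p(8))). p(8) = 9, then q(9) = 1, then r(1) = 7, so the result is 7.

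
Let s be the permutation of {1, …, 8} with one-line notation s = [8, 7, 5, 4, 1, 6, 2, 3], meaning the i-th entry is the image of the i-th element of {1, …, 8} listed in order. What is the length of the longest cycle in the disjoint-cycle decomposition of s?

Decomposing into disjoint cycles gives (1, 8, 3, 5)(2, 7); the longest has length 4.

4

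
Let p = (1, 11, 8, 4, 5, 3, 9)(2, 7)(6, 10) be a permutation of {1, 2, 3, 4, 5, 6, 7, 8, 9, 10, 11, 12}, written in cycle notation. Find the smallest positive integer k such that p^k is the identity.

The disjoint cycles have lengths 7, 2, 2, 1.
Since disjoint cycles commute, ord(p) = lcm(7, 2, 2) = 14.

14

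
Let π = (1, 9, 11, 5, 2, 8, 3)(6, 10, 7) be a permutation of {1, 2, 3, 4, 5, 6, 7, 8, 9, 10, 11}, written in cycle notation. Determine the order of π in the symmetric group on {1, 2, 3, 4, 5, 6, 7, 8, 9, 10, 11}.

The disjoint cycles have lengths 7, 3, 1.
The order is lcm(7, 3) = 21.

21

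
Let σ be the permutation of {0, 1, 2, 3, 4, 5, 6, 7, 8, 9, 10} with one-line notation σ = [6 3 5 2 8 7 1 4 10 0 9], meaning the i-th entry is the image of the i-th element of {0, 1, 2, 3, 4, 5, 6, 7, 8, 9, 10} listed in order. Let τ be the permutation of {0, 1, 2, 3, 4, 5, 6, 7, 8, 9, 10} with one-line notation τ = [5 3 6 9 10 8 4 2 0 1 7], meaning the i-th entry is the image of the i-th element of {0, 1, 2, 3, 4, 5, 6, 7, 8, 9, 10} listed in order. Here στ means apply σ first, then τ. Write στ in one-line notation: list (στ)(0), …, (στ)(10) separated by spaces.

Chase each element through σ then τ: 0 → 6 → 4; 1 → 3 → 9; 2 → 5 → 8; 3 → 2 → 6; 4 → 8 → 0; 5 → 7 → 2; 6 → 1 → 3; 7 → 4 → 10; 8 → 10 → 7; 9 → 0 → 5; 10 → 9 → 1.
So στ in one-line form is 4 9 8 6 0 2 3 10 7 5 1.

4 9 8 6 0 2 3 10 7 5 1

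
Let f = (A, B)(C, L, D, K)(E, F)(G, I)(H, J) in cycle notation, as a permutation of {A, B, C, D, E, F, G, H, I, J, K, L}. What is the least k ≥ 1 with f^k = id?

4

The cycle type of f is (4, 2, 2, 2, 2).
The order is lcm(4, 2, 2, 2, 2) = 4.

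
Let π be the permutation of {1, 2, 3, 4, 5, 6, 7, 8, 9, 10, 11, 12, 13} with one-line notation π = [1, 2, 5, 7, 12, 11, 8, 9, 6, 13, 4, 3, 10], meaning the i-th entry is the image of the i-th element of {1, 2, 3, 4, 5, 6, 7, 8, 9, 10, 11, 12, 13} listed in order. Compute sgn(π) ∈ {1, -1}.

In disjoint-cycle form the cycle lengths are 6, 3, 2, 1, 1.
A cycle of length ℓ contributes ℓ−1 transpositions, so π is a product of 5 + 2 + 1 = 8 transpositions — even.

1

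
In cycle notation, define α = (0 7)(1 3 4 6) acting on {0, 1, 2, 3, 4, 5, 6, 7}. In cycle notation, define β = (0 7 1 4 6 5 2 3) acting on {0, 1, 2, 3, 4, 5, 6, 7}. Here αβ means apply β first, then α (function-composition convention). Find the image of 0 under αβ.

(αβ)(0) = α(β(0)). β(0) = 7, then α(7) = 0. So (αβ)(0) = 0.

0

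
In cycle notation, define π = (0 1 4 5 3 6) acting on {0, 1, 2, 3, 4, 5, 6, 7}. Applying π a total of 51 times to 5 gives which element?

5 lies in the 6-cycle (0 1 4 5 3 6).
Powers repeat with period 6 on this cycle, and 51 mod 6 = 3, so π^51(5) = π^3(5).
Advancing 3 steps from 5: 5 → 3 → 6 → 0.

0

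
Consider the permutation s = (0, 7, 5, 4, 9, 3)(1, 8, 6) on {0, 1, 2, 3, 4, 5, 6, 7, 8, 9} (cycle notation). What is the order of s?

The cycle type of s is (6, 3, 1).
The order is lcm(6, 3) = 6.

6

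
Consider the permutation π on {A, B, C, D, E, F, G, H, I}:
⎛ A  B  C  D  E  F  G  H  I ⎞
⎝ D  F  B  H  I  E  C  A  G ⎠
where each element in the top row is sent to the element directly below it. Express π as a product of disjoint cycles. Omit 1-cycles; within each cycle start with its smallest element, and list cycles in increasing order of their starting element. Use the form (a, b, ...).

(A, D, H)(B, F, E, I, G, C)

Start at A and follow images: A → D → H → A, giving the cycle (A, D, H).
Repeating from the next unused element and collecting all non-trivial cycles gives (A, D, H)(B, F, E, I, G, C).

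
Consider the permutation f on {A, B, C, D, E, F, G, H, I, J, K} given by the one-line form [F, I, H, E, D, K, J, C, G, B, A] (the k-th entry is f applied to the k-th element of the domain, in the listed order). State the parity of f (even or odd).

In disjoint-cycle form the cycle lengths are 4, 3, 2, 2.
A cycle of length ℓ contributes ℓ−1 transpositions, so f is a product of 3 + 2 + 1 + 1 = 7 transpositions — odd.

odd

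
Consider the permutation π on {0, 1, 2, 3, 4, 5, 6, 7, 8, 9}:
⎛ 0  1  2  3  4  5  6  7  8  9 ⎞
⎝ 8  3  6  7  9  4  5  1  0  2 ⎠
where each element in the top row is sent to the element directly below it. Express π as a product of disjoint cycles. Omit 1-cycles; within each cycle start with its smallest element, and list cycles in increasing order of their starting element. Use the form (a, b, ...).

(0, 8)(1, 3, 7)(2, 6, 5, 4, 9)

From 0: 0 → 8 → 0, closing the cycle (0, 8).
Continuing from each remaining unvisited element yields (0, 8)(1, 3, 7)(2, 6, 5, 4, 9).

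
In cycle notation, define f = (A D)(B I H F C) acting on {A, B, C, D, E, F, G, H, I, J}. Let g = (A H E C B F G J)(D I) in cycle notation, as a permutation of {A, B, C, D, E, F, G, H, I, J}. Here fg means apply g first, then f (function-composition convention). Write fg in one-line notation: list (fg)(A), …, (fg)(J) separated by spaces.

F C I H B G J E A D

(fg)(x) = f(g(x)). Computing each image: f(g(A)) = f(H) = F, f(g(B)) = f(F) = C, f(g(C)) = f(B) = I, f(g(D)) = f(I) = H, f(g(E)) = f(C) = B, f(g(F)) = f(G) = G, f(g(G)) = f(J) = J, f(g(H)) = f(E) = E, f(g(I)) = f(D) = A, f(g(J)) = f(A) = D.
Hence fg = [F C I H B G J E A D].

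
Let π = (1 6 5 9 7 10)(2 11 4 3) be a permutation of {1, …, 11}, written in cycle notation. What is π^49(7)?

7 lies in the 6-cycle (1 6 5 9 7 10).
Powers repeat with period 6 on this cycle, and 49 mod 6 = 1, so π^49(7) = π^1(7).
Stepping 1 place around the cycle: 7 → 10.

10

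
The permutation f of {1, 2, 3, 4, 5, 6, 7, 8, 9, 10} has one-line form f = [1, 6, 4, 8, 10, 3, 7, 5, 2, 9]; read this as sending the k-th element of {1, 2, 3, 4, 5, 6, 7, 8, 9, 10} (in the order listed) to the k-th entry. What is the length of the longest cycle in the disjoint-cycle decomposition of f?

8

Decomposing into disjoint cycles gives (2 6 3 4 8 5 10 9); the longest has length 8.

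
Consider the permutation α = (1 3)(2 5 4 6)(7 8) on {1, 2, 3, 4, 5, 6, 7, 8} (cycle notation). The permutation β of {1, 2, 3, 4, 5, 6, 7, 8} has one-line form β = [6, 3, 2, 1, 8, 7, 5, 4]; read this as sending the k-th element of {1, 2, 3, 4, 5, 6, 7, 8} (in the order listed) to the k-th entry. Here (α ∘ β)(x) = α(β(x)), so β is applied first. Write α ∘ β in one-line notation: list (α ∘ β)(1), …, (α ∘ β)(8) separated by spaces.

Chase each element through β then α: 1 → 6 → 2; 2 → 3 → 1; 3 → 2 → 5; 4 → 1 → 3; 5 → 8 → 7; 6 → 7 → 8; 7 → 5 → 4; 8 → 4 → 6.
So α ∘ β in one-line form is 2 1 5 3 7 8 4 6.

2 1 5 3 7 8 4 6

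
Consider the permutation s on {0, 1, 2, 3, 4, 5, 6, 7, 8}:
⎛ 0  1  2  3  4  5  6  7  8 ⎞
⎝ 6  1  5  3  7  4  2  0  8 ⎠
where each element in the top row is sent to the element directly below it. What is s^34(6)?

Tracing 6 → 2 → … returns to 6 after 6 steps, so 6 lies in a 6-cycle (0, 6, 2, 5, 4, 7).
On a 6-cycle, s^6 is the identity, so s^34 = s^4 there (34 ≡ 4 mod 6).
Stepping 4 places around the cycle: 6 → 2 → 5 → 4 → 7.

7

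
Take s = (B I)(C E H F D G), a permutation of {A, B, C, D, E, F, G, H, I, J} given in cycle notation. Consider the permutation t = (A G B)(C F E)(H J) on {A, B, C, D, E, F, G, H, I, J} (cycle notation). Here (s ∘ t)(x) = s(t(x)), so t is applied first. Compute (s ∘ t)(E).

(s ∘ t)(E) = s(t(E)). t(E) = C, then s(C) = E. So (s ∘ t)(E) = E.

E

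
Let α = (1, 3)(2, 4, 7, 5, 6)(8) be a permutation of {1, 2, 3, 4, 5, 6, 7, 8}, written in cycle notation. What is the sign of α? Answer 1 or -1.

The cycle lengths are 5, 2, 1.
A cycle is odd iff its length is even; α has 1 even-length cycle, so sgn(α) = (−1)^1 and α is odd.

-1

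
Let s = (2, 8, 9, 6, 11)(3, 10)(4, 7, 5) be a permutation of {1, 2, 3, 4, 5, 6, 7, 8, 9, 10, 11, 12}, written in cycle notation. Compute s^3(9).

9 lies in the 5-cycle (2, 8, 9, 6, 11).
Advancing 3 steps from 9: 9 → 6 → 11 → 2.

2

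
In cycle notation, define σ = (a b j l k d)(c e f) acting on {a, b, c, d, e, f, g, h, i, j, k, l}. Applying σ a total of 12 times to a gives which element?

a lies in the 6-cycle (a b j l k d).
Since the cycle has length 6, σ^12 acts on it the same as σ^0 (12 mod 6 = 0).
So σ^12(a) = a.

a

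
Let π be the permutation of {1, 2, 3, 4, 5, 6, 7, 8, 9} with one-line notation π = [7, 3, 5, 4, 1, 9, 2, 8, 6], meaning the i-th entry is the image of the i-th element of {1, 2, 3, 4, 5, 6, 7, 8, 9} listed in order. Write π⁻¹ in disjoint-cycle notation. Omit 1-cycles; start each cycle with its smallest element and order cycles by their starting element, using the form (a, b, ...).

First write π in disjoint cycles: (1, 7, 2, 3, 5)(6, 9).
The inverse reverses every cycle; in canonical form, π⁻¹ = (1, 5, 3, 2, 7)(6, 9).

(1, 5, 3, 2, 7)(6, 9)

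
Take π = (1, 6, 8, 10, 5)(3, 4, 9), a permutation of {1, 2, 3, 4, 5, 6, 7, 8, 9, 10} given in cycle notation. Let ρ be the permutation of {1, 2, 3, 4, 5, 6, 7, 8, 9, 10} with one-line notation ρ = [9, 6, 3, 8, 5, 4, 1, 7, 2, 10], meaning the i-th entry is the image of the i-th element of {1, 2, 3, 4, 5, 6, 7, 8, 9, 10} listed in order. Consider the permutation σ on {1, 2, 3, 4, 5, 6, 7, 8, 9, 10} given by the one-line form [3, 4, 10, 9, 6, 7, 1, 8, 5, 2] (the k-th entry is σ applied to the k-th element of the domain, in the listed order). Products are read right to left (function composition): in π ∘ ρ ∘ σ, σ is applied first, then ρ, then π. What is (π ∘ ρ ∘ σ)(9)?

Chase 9: σ(9) = 5; ρ(5) = 5; π(5) = 1. Hence (π ∘ ρ ∘ σ)(9) = 1.

1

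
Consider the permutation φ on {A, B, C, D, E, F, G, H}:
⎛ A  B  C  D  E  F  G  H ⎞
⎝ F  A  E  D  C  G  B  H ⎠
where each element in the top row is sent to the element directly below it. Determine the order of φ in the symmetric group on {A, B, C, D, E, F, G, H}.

4

The disjoint-cycle form of φ has cycle lengths 4, 2, 1, 1.
The order of φ is the least common multiple of its cycle lengths: lcm(4, 2) = 4.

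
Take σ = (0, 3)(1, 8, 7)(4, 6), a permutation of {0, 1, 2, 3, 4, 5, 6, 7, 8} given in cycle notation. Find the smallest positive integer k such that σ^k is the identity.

The cycle type of σ is (3, 2, 2, 1, 1).
The order of σ is the least common multiple of its cycle lengths: lcm(3, 2, 2) = 6.

6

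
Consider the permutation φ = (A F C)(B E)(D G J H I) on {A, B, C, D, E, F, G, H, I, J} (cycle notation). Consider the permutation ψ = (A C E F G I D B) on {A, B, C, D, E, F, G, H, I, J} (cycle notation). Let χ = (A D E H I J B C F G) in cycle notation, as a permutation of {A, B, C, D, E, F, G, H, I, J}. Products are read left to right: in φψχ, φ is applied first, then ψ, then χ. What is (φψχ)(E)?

D

Chase E: φ(E) = B; ψ(B) = A; χ(A) = D. Hence (φψχ)(E) = D.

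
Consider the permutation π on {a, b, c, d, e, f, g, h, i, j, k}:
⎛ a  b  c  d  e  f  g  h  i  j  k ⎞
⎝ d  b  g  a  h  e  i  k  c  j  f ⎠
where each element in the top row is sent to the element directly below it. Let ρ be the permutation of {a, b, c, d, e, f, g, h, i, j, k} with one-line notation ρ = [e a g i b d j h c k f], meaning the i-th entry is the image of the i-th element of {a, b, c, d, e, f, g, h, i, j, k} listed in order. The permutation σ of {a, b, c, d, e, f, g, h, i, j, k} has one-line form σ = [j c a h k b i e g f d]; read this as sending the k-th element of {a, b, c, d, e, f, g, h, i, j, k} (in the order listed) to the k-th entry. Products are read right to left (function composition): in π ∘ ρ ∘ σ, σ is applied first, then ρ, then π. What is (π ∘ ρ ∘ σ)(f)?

Apply the permutations in order: σ(f) = b, then ρ(b) = a, then π(a) = d. So (π ∘ ρ ∘ σ)(f) = d.

d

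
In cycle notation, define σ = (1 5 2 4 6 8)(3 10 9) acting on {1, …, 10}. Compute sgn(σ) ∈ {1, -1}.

-1

The cycle lengths are 6, 3, 1.
A cycle of length ℓ contributes ℓ−1 transpositions, so σ is a product of 5 + 2 = 7 transpositions — odd.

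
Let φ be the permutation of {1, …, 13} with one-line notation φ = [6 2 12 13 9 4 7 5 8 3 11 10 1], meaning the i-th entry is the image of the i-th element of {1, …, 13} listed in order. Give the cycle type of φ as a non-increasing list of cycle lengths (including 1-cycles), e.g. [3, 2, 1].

[4, 3, 3, 1, 1, 1]

The disjoint cycles are (1 6 4 13)(2)(3 12 10)(5 9 8)(7)(11), with lengths 4, 3, 3, 1, 1, 1 in non-increasing order.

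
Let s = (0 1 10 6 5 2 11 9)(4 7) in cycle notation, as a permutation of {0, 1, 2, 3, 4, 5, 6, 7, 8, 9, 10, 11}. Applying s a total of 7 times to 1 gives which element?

1 lies in the 8-cycle (0 1 10 6 5 2 11 9).
Advancing 7 steps from 1: 1 → 10 → 6 → 5 → 2 → 11 → 9 → 0.

0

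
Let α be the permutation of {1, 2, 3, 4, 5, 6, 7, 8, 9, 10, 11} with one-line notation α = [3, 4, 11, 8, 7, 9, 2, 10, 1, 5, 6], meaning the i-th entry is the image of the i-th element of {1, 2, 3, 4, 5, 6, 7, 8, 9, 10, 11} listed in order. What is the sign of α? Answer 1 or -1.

-1

In disjoint-cycle form the cycle lengths are 6, 5.
A cycle is odd iff its length is even; α has 1 even-length cycle, so sgn(α) = (−1)^1 and α is odd.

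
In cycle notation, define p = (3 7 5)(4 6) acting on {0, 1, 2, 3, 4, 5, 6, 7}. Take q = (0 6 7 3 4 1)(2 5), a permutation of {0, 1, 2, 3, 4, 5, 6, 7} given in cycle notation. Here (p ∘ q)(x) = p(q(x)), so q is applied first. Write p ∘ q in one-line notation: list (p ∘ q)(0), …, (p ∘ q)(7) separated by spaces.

4 0 3 6 1 2 5 7

(p ∘ q)(x) = p(q(x)). Computing each image: p(q(0)) = p(6) = 4, p(q(1)) = p(0) = 0, p(q(2)) = p(5) = 3, p(q(3)) = p(4) = 6, p(q(4)) = p(1) = 1, p(q(5)) = p(2) = 2, p(q(6)) = p(7) = 5, p(q(7)) = p(3) = 7.
Hence p ∘ q = [4 0 3 6 1 2 5 7].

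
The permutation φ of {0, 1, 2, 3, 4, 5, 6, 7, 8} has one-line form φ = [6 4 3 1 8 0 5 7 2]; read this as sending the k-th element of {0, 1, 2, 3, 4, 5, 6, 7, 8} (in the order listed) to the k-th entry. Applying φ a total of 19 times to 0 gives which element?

6

Tracing 0 → 6 → … returns to 0 after 3 steps, so 0 lies in a 3-cycle (0 6 5).
Powers repeat with period 3 on this cycle, and 19 mod 3 = 1, so φ^19(0) = φ^1(0).
Stepping 1 place around the cycle: 0 → 6.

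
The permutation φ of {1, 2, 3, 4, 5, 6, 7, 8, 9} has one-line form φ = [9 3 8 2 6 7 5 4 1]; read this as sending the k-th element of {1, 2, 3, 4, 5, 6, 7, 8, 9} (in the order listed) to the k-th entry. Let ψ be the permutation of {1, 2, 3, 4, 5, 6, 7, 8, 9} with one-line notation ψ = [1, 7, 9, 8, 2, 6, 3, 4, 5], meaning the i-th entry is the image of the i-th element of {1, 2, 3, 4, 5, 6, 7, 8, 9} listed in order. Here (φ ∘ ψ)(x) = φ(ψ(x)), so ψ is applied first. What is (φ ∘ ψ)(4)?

First apply ψ: ψ(4) = 8, then φ(8) = 4. Thus (φ ∘ ψ)(4) = 4.

4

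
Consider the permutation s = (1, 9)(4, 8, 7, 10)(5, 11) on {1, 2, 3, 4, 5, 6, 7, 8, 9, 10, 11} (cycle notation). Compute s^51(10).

10 lies in the 4-cycle (4, 8, 7, 10).
On a 4-cycle, s^4 is the identity, so s^51 = s^3 there (51 ≡ 3 mod 4).
Stepping 3 places around the cycle: 10 → 4 → 8 → 7.

7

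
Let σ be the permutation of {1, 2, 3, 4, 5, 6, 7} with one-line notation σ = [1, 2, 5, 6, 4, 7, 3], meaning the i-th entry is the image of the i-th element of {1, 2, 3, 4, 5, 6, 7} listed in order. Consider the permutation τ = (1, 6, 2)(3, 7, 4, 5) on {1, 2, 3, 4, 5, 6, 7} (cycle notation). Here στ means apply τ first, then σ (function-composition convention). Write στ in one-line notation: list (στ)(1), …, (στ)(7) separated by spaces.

7 1 3 4 5 2 6

(στ)(x) = σ(τ(x)). Computing each image: σ(τ(1)) = σ(6) = 7, σ(τ(2)) = σ(1) = 1, σ(τ(3)) = σ(7) = 3, σ(τ(4)) = σ(5) = 4, σ(τ(5)) = σ(3) = 5, σ(τ(6)) = σ(2) = 2, σ(τ(7)) = σ(4) = 6.
Hence στ = [7 1 3 4 5 2 6].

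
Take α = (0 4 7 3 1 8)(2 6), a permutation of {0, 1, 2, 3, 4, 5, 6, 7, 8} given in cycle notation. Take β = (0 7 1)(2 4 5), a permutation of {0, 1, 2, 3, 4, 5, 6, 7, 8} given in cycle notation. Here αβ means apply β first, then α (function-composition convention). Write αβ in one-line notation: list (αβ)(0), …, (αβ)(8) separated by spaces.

3 4 7 1 5 6 2 8 0

(αβ)(x) = α(β(x)). Computing each image: α(β(0)) = α(7) = 3, α(β(1)) = α(0) = 4, α(β(2)) = α(4) = 7, α(β(3)) = α(3) = 1, α(β(4)) = α(5) = 5, α(β(5)) = α(2) = 6, α(β(6)) = α(6) = 2, α(β(7)) = α(1) = 8, α(β(8)) = α(8) = 0.
Hence αβ = [3 4 7 1 5 6 2 8 0].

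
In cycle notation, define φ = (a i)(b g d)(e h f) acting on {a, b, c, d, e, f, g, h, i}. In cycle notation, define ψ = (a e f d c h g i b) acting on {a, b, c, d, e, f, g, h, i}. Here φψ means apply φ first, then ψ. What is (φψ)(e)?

(φψ)(e) = ψ(φ(e)). φ(e) = h, then ψ(h) = g. So (φψ)(e) = g.

g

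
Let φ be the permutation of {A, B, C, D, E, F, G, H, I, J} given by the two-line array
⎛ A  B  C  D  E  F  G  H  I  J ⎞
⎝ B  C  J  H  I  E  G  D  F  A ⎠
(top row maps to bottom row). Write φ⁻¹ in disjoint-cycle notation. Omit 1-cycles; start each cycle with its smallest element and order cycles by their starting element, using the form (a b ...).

(A J C B)(D H)(E F I)

The cycle decomposition of φ is (A B C J)(D H)(E I F).
The inverse reverses every cycle; in canonical form, φ⁻¹ = (A J C B)(D H)(E F I).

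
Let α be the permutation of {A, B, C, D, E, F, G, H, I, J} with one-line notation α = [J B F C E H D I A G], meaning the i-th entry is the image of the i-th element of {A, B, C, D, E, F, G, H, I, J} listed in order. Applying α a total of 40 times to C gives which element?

Tracing C → F → … returns to C after 8 steps, so C lies in an 8-cycle (A, J, G, D, C, F, H, I).
Since the cycle has length 8, α^40 acts on it the same as α^0 (40 mod 8 = 0).
So α^40(C) = C.

C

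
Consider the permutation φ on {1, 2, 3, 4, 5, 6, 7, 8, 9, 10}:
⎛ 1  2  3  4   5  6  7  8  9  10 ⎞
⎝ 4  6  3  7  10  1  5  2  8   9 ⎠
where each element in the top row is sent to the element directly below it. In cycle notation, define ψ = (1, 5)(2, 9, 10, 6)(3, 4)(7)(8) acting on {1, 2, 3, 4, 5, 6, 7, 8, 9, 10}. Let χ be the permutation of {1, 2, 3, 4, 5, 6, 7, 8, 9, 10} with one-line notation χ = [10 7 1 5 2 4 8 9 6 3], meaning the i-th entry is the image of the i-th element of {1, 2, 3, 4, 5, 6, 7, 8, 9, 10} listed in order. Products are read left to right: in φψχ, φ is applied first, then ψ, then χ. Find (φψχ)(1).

Apply the permutations in order: φ(1) = 4, then ψ(4) = 3, then χ(3) = 1. So (φψχ)(1) = 1.

1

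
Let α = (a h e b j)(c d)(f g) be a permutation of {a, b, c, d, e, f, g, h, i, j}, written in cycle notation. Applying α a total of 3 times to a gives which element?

a lies in the 5-cycle (a h e b j).
Stepping 3 places around the cycle: a → h → e → b.

b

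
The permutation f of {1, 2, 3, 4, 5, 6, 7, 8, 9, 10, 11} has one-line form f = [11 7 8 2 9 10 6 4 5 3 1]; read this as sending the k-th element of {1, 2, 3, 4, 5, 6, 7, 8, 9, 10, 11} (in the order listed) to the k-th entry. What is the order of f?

The disjoint-cycle form of f has cycle lengths 7, 2, 2.
Since disjoint cycles commute, ord(f) = lcm(7, 2, 2) = 14.

14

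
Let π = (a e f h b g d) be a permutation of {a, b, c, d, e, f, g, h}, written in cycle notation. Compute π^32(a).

a lies in the 7-cycle (a e f h b g d).
Powers repeat with period 7 on this cycle, and 32 mod 7 = 4, so π^32(a) = π^4(a).
Stepping 4 places around the cycle: a → e → f → h → b.

b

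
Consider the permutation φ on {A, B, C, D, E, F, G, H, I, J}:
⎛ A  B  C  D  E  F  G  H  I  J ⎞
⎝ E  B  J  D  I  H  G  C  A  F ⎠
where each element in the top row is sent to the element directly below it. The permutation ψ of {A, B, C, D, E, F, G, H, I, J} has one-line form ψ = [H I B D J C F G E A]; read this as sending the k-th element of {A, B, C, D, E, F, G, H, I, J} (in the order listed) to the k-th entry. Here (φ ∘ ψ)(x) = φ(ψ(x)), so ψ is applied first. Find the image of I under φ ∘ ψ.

ψ(I) = E, then φ(E) = I; composing gives (φ ∘ ψ)(I) = I.

I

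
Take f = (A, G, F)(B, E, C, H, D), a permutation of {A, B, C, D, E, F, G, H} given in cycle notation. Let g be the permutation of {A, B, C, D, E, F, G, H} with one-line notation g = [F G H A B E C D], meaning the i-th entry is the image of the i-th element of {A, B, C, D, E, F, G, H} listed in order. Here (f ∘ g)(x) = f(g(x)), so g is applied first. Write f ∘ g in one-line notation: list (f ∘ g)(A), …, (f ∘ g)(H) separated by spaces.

For each element, apply g then f: A → F → A; B → G → F; C → H → D; D → A → G; E → B → E; F → E → C; G → C → H; H → D → B.
So f ∘ g in one-line form is A F D G E C H B.

A F D G E C H B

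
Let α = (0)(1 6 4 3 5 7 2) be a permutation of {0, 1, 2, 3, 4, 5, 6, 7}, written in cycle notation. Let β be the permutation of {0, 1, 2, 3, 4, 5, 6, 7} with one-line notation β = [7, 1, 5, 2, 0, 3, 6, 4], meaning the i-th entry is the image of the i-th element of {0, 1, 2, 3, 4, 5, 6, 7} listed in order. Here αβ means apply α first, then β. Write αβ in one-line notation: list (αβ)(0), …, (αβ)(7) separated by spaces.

(αβ)(x) = β(α(x)). Computing each image: β(α(0)) = β(0) = 7, β(α(1)) = β(6) = 6, β(α(2)) = β(1) = 1, β(α(3)) = β(5) = 3, β(α(4)) = β(3) = 2, β(α(5)) = β(7) = 4, β(α(6)) = β(4) = 0, β(α(7)) = β(2) = 5.
Hence αβ = [7 6 1 3 2 4 0 5].

7 6 1 3 2 4 0 5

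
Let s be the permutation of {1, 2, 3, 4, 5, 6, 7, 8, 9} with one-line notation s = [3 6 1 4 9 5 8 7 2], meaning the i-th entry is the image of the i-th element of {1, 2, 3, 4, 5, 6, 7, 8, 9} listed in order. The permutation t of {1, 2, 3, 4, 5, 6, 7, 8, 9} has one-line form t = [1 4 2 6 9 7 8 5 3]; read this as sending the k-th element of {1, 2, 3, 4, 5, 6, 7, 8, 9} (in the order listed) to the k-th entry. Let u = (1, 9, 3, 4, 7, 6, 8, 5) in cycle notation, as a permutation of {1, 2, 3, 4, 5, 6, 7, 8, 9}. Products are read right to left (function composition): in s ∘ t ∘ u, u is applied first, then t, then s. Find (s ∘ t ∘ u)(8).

2

Apply the permutations in order: u(8) = 5, then t(5) = 9, then s(9) = 2. So (s ∘ t ∘ u)(8) = 2.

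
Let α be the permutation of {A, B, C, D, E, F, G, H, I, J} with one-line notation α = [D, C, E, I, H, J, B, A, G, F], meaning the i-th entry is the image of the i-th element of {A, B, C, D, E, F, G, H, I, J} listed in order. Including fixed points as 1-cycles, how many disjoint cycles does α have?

The cycle decomposition is (A D I G B C E H)(F J), which has 2 cycles (counting 1-cycles).

2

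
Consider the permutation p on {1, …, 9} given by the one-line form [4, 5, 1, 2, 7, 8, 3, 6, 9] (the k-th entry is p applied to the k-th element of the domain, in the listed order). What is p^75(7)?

4

Tracing 7 → 3 → … returns to 7 after 6 steps, so 7 lies in a 6-cycle (1, 4, 2, 5, 7, 3).
On a 6-cycle, p^6 is the identity, so p^75 = p^3 there (75 ≡ 3 mod 6).
Stepping 3 places around the cycle: 7 → 3 → 1 → 4.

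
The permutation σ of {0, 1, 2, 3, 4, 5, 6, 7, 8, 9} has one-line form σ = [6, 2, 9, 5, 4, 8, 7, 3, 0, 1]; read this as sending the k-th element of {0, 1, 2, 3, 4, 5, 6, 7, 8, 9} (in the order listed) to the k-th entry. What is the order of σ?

Writing σ as disjoint cycles, the cycle lengths are 6, 3, 1.
The order of σ is the least common multiple of its cycle lengths: lcm(6, 3) = 6.

6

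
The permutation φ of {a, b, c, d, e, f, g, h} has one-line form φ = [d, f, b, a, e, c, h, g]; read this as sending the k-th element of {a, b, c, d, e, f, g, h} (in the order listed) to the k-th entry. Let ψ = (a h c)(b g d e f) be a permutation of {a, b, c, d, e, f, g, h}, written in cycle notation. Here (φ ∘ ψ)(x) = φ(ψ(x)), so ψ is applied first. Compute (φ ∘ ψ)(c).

ψ(c) = a, then φ(a) = d; composing gives (φ ∘ ψ)(c) = d.

d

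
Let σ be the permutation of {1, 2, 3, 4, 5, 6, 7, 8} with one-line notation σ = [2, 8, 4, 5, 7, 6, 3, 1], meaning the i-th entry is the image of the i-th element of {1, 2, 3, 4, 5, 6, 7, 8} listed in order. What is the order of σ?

12

Writing σ as disjoint cycles, the cycle lengths are 4, 3, 1.
The order of σ is the least common multiple of its cycle lengths: lcm(4, 3) = 12.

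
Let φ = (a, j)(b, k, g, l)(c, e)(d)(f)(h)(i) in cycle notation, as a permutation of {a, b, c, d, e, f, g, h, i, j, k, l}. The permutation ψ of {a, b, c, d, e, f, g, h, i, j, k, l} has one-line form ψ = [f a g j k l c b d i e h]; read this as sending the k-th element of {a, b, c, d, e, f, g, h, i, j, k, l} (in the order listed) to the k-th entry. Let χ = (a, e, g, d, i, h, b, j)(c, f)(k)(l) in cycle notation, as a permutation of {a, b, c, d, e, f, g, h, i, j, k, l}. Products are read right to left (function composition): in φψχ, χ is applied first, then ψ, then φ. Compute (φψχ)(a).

g

(φψχ)(a) = φ(ψ(χ(a))). χ(a) = e, then ψ(e) = k, then φ(k) = g, so the result is g.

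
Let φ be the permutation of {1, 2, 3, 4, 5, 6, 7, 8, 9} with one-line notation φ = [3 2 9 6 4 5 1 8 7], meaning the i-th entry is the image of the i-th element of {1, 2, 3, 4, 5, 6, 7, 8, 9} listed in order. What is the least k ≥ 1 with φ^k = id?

12

The disjoint-cycle form of φ has cycle lengths 4, 3, 1, 1.
The order of φ is the least common multiple of its cycle lengths: lcm(4, 3) = 12.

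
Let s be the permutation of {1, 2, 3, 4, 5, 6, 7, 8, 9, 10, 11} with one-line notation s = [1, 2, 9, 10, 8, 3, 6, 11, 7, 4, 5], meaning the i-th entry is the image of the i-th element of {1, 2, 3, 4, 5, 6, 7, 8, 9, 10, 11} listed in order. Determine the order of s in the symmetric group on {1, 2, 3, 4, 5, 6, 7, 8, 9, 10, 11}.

The disjoint-cycle form of s has cycle lengths 4, 3, 2, 1, 1.
The order of s is the least common multiple of its cycle lengths: lcm(4, 3, 2) = 12.

12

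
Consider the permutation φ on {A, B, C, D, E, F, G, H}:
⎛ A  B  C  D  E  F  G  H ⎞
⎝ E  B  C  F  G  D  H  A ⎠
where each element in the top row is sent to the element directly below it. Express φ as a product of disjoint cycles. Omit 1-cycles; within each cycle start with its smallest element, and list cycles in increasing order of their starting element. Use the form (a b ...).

(A E G H)(D F)

Start at A and follow images: A → E → G → H → A, giving the cycle (A E G H).
Continuing from each remaining unvisited element yields (A E G H)(D F).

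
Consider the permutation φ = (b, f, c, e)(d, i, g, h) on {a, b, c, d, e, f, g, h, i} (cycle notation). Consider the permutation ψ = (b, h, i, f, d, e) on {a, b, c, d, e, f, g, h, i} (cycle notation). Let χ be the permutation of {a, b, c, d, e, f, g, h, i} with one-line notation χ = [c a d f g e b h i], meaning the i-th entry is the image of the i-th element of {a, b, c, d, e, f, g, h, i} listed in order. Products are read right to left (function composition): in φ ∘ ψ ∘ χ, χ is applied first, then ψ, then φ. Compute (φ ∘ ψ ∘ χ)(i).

Apply the permutations in order: χ(i) = i, then ψ(i) = f, then φ(f) = c. So (φ ∘ ψ ∘ χ)(i) = c.

c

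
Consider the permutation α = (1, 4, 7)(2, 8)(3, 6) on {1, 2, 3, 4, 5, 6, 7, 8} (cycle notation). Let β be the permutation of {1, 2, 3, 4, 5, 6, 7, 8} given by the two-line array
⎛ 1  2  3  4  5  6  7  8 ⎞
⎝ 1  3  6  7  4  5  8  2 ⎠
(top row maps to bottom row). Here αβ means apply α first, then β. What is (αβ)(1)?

(αβ)(1) = β(α(1)). α(1) = 4, then β(4) = 7. So (αβ)(1) = 7.

7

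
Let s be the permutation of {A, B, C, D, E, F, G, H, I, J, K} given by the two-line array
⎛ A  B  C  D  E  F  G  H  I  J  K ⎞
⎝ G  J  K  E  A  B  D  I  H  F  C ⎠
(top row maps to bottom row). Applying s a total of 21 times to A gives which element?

G

Tracing A → G → … returns to A after 4 steps, so A lies in a 4-cycle (A G D E).
Powers repeat with period 4 on this cycle, and 21 mod 4 = 1, so s^21(A) = s^1(A).
Advancing 1 step from A: A → G.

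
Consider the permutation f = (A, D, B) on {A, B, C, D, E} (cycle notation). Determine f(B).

A

B appears in (A, D, B); the next entry (wrapping around) is A.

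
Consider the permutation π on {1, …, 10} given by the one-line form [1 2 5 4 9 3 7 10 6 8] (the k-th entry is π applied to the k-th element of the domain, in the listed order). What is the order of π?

4

Writing π as disjoint cycles, the cycle lengths are 4, 2, 1, 1, 1, 1.
The order of π is the least common multiple of its cycle lengths: lcm(4, 2) = 4.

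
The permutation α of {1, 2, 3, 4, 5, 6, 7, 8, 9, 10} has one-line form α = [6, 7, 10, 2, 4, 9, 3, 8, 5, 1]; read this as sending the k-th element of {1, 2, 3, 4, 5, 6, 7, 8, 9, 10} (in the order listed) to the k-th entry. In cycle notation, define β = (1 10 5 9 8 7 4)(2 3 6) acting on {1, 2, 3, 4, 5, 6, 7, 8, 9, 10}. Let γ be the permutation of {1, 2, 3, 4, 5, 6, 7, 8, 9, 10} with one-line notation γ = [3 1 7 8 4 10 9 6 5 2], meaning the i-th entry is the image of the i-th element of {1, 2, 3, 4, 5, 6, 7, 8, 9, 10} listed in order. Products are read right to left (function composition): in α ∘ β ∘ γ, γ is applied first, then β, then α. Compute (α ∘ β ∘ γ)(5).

(α ∘ β ∘ γ)(5) = α(β(γ(5))). γ(5) = 4, then β(4) = 1, then α(1) = 6, so the result is 6.

6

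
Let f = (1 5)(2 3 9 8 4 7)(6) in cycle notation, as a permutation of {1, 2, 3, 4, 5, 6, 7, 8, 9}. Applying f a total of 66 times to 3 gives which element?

3

3 lies in the 6-cycle (2 3 9 8 4 7).
Powers repeat with period 6 on this cycle, and 66 mod 6 = 0, so f^66(3) = f^0(3).
So f^66(3) = 3.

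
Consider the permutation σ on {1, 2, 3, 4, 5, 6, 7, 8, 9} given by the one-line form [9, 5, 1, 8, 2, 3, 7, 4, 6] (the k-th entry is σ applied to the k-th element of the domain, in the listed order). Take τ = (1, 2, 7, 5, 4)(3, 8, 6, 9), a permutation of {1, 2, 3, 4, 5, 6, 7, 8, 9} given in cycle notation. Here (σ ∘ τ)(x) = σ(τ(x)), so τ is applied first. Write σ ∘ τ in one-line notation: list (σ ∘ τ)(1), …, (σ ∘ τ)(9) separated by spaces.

Chase each element through τ then σ: 1 → 2 → 5; 2 → 7 → 7; 3 → 8 → 4; 4 → 1 → 9; 5 → 4 → 8; 6 → 9 → 6; 7 → 5 → 2; 8 → 6 → 3; 9 → 3 → 1.
Collecting the images, σ ∘ τ = [5 7 4 9 8 6 2 3 1].

5 7 4 9 8 6 2 3 1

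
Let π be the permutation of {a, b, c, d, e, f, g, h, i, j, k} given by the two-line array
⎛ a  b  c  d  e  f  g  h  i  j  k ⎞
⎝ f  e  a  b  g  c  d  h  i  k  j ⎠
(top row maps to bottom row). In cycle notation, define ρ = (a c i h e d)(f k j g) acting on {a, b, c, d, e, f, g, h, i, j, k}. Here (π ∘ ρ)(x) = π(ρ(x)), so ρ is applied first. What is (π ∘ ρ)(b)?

e

First apply ρ: ρ(b) = b, then π(b) = e. Thus (π ∘ ρ)(b) = e.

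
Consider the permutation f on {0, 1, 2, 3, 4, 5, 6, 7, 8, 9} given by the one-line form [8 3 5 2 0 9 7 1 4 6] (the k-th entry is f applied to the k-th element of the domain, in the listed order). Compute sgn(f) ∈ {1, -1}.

In disjoint-cycle form the cycle lengths are 7, 3.
A cycle is odd iff its length is even; f has 0 even-length cycles, so sgn(f) = (−1)^0 and f is even.

1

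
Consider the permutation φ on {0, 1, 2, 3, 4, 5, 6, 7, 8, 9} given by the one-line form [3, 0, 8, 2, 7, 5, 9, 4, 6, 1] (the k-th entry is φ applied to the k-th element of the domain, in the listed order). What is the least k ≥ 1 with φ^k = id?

Decomposing into disjoint cycles gives cycle lengths 7, 2, 1.
Since disjoint cycles commute, ord(φ) = lcm(7, 2) = 14.

14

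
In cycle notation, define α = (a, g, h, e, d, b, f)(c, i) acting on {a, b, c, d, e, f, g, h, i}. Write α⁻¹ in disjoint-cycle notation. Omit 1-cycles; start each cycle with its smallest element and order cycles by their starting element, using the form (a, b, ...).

The inverse reverses each cycle.
Reversing each cycle of α and rotating so the smallest element leads gives (a, f, b, d, e, h, g)(c, i).

(a, f, b, d, e, h, g)(c, i)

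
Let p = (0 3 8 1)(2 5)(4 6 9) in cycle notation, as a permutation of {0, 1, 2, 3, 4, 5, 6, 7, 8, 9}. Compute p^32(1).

1 lies in the 4-cycle (0 3 8 1).
On a 4-cycle, p^4 is the identity, so p^32 = p^0 there (32 ≡ 0 mod 4).
So p^32(1) = 1.

1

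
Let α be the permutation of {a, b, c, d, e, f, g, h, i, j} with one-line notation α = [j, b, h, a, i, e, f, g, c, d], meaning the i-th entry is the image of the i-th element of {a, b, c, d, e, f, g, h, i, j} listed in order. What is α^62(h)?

f

Tracing h → g → … returns to h after 6 steps, so h lies in a 6-cycle (c h g f e i).
On a 6-cycle, α^6 is the identity, so α^62 = α^2 there (62 ≡ 2 mod 6).
Stepping 2 places around the cycle: h → g → f.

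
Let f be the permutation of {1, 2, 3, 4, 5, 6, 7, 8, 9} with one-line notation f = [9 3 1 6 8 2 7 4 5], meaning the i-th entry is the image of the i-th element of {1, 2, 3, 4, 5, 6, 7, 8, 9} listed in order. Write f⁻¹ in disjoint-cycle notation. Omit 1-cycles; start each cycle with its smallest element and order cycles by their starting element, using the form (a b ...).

First write f in disjoint cycles: (1 9 5 8 4 6 2 3).
The inverse reverses every cycle; in canonical form, f⁻¹ = (1 3 2 6 4 8 5 9).

(1 3 2 6 4 8 5 9)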